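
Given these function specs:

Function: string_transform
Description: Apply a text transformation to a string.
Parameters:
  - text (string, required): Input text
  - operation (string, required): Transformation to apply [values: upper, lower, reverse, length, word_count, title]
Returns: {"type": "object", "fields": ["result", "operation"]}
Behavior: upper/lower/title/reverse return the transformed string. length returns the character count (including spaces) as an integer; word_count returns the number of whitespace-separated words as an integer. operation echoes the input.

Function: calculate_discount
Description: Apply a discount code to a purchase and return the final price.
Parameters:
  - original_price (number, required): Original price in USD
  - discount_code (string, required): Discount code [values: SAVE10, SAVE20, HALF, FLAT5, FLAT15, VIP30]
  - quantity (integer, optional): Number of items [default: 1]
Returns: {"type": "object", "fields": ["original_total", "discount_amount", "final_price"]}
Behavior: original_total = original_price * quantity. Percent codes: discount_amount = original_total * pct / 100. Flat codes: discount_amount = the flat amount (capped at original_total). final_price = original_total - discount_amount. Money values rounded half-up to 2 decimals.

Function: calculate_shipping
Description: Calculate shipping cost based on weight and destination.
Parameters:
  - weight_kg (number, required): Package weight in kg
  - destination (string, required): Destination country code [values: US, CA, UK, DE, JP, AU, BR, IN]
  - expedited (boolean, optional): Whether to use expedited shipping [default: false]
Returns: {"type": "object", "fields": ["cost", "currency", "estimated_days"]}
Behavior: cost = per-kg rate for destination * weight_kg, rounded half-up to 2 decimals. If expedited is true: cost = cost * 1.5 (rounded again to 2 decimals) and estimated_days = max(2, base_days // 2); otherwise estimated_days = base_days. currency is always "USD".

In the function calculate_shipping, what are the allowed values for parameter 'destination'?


The calculate_shipping spec declares:
  - destination (string, required): Destination country code [values: US, CA, UK, DE, JP, AU, BR, IN]
Allowed values:
US, CA, UK, DE, JP, AU, BR, IN


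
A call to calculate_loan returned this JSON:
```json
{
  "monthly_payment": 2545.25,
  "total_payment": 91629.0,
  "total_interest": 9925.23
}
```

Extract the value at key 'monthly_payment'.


2545.25


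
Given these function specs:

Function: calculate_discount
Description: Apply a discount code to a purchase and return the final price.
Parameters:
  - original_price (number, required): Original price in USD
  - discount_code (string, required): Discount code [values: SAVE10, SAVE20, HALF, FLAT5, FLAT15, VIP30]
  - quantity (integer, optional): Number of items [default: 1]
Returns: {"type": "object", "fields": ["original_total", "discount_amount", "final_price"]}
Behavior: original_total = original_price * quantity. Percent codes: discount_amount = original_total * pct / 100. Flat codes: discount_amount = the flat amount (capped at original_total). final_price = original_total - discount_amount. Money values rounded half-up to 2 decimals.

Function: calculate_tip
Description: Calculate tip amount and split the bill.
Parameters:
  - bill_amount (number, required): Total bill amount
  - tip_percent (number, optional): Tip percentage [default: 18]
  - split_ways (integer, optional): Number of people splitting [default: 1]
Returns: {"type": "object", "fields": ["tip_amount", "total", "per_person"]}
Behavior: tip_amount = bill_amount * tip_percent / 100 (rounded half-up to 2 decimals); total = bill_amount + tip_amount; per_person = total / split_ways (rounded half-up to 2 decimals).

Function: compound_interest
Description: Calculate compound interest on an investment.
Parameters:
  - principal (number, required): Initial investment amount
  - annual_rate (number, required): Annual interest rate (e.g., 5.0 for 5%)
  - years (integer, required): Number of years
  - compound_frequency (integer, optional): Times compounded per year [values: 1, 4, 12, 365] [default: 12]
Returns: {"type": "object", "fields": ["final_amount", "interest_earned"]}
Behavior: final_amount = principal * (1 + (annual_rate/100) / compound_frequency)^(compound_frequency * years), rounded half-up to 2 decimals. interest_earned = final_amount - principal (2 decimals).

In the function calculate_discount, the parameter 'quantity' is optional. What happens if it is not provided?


The calculate_discount spec declares:
  - quantity (integer, optional): Number of items [default: 1]
It defaults to 1


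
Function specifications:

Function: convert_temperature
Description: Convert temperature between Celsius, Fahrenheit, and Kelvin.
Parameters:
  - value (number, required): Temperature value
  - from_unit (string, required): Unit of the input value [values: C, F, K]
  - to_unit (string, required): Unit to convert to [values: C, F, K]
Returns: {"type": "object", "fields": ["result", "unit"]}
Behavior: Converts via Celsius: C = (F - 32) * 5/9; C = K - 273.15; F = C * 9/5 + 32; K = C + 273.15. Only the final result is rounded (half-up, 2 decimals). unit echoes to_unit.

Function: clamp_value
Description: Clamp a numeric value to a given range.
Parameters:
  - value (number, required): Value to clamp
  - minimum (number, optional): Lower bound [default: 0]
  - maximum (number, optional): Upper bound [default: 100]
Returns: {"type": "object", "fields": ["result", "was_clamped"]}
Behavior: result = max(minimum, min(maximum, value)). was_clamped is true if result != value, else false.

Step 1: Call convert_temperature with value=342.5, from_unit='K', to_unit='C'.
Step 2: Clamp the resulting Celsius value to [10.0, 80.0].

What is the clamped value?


Step 1: convert_temperature(value=342.5, from_unit=K, to_unit=C)
  To C: 342.5 - 273.15 = 69.35
  Target is C: 69.35
  Round to 2 decimals: 69.35
  -> result = 69.35 C
Step 2: clamp_value(value=69.35, minimum=10.0, maximum=80.0)
  result = max(10.0, min(80.0, 69.35)) = max(10.0, 69.35) = 69.35
  was_clamped = (69.35 != 69.35) = false
  -> result = 69.35
69.35


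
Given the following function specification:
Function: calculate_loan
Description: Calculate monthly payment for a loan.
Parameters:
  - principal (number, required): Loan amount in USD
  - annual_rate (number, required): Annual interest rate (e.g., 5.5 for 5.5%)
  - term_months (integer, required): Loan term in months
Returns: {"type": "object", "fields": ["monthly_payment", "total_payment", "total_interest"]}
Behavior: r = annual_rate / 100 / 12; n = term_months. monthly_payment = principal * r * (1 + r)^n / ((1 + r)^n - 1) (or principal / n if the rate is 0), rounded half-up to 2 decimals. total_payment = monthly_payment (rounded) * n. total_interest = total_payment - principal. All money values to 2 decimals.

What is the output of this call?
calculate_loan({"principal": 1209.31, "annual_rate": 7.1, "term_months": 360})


r = 7.1 / 100 / 12 = 0.005916666667 (keep full precision)
(1 + r)^360 = 8.36221626
monthly_payment = 1209.31 * 0.005916666667 * 8.36221626 / (8.36221626 - 1) = 8.12695 -> 8.13
total_payment = 8.13 * 360 = 2926.80
total_interest = 2926.80 - 1209.31 = 1717.49
Output:
{"monthly_payment": 8.13, "total_payment": 2926.8, "total_interest": 1717.49}


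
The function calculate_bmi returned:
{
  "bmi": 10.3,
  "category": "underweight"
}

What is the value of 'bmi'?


10.3


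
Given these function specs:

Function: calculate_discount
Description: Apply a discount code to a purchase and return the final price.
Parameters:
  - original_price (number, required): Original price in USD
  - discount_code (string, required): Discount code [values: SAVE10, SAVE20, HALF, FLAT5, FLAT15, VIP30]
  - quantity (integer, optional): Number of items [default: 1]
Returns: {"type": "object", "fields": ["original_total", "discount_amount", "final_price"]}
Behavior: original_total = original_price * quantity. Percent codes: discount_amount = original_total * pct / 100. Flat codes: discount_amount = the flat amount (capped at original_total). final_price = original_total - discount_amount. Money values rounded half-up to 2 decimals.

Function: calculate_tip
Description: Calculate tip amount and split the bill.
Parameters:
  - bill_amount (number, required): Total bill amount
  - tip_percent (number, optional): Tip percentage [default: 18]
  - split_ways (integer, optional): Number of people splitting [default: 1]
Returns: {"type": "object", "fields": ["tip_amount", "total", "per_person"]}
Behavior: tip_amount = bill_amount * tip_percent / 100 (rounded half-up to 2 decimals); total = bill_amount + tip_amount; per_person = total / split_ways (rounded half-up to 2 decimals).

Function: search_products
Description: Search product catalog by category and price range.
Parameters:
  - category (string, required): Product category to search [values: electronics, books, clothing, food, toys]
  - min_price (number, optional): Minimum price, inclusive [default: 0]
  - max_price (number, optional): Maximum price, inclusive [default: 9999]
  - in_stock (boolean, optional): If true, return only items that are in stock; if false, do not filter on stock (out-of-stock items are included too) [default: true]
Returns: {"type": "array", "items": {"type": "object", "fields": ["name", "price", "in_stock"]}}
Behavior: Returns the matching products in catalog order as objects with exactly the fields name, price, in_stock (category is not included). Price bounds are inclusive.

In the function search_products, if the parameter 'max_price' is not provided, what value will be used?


The search_products spec declares:
  - max_price (number, optional): Maximum price, inclusive [default: 9999]
Default:
9999


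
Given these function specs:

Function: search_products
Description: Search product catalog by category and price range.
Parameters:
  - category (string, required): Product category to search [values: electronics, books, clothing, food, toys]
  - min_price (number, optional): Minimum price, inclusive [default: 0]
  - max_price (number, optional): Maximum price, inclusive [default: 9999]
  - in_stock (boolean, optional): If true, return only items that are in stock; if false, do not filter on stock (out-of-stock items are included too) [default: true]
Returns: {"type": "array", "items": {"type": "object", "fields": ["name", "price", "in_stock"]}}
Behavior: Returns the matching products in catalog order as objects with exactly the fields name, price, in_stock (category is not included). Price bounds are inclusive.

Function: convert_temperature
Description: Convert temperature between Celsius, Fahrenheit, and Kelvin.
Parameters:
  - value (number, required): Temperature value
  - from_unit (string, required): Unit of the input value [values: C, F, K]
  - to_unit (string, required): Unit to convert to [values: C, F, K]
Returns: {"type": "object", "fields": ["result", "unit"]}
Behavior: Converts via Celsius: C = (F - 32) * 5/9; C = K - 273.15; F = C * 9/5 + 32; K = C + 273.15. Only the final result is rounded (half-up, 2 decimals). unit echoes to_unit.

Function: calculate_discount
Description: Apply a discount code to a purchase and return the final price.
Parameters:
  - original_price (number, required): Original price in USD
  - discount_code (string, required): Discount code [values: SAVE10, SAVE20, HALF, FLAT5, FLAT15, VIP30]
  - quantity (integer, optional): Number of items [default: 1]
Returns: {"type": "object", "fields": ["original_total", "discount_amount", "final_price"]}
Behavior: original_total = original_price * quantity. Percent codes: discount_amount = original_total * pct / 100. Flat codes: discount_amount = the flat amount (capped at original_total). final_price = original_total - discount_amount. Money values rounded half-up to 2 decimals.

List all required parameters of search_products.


Parameters of search_products and their required/optional flag:
  category: required
  min_price: optional
  max_price: optional
  in_stock: optional
category


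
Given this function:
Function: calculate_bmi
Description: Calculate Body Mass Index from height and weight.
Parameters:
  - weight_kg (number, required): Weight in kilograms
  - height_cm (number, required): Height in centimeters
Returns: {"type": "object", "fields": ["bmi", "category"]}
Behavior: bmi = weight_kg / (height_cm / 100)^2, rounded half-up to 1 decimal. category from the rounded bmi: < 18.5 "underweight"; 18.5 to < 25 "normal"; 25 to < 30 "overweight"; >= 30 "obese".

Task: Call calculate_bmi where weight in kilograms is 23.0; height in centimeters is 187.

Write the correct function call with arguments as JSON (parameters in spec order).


Mapping each described value to its parameter name:
  'Weight in kilograms' -> weight_kg = 23.0
  'Height in centimeters' -> height_cm = 187
calculate_bmi({"weight_kg": 23.0, "height_cm": 187})


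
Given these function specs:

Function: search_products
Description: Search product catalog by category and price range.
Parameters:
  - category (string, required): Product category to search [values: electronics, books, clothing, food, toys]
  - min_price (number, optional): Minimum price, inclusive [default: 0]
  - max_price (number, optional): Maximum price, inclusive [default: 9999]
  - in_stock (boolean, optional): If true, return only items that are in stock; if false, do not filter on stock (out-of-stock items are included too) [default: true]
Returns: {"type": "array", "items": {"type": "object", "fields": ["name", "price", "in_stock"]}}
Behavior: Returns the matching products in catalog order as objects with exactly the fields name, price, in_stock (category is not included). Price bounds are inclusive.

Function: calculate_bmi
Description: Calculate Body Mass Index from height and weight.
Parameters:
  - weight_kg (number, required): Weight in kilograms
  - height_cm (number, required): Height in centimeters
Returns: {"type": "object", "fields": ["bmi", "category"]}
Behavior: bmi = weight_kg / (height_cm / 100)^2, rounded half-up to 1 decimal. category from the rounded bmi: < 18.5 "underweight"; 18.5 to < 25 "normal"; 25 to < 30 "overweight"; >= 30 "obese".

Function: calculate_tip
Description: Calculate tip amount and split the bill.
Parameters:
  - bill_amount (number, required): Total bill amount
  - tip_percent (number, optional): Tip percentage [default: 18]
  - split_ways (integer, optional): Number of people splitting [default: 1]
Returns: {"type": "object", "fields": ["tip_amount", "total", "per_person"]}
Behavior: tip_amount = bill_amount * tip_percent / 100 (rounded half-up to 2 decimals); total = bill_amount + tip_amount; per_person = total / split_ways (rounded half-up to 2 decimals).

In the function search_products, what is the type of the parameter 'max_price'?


The search_products spec declares:
  - max_price (number, optional): Maximum price, inclusive [default: 9999]
Type:
number


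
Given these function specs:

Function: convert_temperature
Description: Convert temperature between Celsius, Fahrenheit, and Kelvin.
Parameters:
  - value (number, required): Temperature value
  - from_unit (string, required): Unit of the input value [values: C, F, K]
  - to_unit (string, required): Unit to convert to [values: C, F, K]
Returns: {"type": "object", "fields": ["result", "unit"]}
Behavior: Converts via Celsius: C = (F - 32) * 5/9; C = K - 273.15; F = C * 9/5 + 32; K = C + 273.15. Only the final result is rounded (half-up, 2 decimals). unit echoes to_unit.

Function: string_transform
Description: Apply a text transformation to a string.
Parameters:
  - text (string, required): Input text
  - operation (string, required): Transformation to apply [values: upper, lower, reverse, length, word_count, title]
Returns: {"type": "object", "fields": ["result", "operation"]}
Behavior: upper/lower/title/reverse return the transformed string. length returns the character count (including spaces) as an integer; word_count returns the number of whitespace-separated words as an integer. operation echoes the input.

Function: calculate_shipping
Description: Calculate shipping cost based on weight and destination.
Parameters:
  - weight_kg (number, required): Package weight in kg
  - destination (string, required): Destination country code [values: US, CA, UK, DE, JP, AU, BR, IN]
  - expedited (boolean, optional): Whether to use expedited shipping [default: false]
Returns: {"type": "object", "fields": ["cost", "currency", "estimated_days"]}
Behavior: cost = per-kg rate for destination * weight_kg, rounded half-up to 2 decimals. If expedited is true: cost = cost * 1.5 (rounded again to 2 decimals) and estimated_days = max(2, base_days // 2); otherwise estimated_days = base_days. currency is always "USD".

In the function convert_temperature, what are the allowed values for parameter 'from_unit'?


The convert_temperature spec declares:
  - from_unit (string, required): Unit of the input value [values: C, F, K]
Allowed values:
C, F, K


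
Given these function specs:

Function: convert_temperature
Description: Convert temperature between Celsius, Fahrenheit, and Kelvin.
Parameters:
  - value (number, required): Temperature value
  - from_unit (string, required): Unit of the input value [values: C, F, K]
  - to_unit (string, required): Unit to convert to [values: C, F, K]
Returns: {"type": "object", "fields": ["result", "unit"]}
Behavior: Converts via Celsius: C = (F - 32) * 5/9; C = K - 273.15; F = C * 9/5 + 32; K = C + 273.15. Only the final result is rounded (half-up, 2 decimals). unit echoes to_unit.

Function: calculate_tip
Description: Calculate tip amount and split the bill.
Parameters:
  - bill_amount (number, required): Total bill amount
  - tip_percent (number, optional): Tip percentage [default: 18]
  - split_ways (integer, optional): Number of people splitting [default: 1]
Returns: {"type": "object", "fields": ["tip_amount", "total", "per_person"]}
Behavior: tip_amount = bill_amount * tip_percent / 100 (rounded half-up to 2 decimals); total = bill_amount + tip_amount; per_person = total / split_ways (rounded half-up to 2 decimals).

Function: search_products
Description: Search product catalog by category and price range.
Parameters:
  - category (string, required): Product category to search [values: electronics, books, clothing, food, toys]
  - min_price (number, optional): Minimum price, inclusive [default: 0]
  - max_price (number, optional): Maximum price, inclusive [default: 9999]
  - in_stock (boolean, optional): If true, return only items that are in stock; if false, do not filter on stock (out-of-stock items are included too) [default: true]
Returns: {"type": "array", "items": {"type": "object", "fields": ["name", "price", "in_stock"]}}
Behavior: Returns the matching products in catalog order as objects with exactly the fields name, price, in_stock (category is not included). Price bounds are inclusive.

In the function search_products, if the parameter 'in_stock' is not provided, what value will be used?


The search_products spec declares:
  - in_stock (boolean, optional): If true, return only items that are in stock; if false, do not filter on stock (out-of-stock items are included too) [default: true]
Default:
true


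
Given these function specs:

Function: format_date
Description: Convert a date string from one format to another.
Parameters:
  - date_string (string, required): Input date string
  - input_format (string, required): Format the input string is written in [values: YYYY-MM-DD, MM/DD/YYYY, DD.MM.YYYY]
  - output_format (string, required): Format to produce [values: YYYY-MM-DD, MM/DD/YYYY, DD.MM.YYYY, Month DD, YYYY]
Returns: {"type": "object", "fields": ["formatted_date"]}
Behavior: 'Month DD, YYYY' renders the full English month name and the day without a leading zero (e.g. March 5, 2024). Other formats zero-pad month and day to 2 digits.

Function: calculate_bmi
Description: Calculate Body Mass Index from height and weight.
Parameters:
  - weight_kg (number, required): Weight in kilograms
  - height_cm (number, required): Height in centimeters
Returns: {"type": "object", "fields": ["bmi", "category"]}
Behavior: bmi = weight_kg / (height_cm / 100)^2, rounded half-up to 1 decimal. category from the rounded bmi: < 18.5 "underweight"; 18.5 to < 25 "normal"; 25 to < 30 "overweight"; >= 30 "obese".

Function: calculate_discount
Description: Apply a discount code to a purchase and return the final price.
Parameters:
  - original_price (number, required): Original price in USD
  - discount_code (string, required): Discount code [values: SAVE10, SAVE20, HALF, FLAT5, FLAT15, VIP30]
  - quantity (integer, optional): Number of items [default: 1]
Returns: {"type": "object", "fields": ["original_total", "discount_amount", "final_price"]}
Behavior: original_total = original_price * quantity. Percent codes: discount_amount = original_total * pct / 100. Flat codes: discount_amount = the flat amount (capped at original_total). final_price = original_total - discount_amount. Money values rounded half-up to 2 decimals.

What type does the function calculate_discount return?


The calculate_discount spec declares Returns: {"type": "object", "fields": ["original_total", "discount_amount", "final_price"]}
Type:
object


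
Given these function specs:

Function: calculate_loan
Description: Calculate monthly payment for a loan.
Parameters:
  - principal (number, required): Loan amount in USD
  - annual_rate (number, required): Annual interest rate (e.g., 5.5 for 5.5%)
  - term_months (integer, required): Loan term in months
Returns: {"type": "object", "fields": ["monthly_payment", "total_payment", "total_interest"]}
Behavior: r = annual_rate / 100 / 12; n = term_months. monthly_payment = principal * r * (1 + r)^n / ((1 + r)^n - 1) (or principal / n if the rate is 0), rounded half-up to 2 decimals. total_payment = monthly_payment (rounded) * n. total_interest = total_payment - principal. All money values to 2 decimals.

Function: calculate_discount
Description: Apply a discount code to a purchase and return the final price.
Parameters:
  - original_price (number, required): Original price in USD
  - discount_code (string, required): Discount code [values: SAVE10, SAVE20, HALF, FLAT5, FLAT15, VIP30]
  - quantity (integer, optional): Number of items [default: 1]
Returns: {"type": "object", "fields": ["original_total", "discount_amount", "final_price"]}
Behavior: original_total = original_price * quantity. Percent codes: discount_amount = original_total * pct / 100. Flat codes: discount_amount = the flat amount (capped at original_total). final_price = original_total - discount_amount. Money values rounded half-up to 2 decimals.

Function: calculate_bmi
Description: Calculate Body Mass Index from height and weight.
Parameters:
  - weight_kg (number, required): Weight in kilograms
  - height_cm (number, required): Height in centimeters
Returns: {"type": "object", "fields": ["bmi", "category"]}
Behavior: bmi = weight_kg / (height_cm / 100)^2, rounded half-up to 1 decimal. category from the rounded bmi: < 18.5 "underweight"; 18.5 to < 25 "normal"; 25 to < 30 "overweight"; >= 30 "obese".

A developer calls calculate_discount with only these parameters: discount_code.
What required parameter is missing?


Required parameters: original_price, discount_code
Provided: discount_code
Missing: original_price
original_price


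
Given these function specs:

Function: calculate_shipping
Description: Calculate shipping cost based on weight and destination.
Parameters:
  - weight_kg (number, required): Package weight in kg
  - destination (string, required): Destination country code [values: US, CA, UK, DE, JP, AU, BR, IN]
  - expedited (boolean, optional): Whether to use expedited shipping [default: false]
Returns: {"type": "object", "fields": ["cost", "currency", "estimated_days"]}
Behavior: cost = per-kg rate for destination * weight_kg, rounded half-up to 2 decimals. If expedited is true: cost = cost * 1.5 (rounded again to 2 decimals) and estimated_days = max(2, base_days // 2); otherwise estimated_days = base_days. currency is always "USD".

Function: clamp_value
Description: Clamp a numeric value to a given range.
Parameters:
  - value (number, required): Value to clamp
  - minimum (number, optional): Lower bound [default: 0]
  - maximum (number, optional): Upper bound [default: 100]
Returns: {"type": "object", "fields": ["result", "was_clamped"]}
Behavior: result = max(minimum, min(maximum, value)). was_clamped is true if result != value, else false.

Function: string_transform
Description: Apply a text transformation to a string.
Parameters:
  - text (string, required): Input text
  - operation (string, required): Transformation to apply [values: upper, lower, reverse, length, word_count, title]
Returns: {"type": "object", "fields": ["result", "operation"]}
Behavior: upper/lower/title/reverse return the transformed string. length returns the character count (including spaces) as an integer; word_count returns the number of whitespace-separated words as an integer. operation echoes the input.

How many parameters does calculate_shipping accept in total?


Parameters of calculate_shipping: weight_kg (required), destination (required), expedited (optional)
Total:
3


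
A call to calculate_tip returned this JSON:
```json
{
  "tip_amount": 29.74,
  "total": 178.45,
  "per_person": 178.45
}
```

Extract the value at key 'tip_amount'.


29.74


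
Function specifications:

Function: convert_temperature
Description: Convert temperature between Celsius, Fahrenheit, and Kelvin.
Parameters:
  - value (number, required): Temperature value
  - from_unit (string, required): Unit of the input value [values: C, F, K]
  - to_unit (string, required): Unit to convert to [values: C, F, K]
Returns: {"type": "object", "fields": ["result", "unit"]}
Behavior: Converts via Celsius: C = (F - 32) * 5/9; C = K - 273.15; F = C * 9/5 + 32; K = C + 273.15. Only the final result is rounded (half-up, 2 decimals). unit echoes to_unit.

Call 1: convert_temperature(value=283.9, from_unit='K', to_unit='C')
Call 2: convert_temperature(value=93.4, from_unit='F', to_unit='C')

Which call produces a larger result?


Call 1:
  To C: 283.9 - 273.15 = 10.75
  Target is C: 10.75
  Round to 2 decimals: 10.75
  -> 10.75 C
Call 2:
  To C: (93.4 - 32) * 5/9 = 34.111111
  Target is C: 34.111111
  Round to 2 decimals: 34.11
  -> 34.11 C
Call 2 (34.11 C)


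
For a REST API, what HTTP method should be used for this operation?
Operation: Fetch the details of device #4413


GET = read, POST = create, PUT = update/replace, DELETE = remove
This operation is a read.
GET


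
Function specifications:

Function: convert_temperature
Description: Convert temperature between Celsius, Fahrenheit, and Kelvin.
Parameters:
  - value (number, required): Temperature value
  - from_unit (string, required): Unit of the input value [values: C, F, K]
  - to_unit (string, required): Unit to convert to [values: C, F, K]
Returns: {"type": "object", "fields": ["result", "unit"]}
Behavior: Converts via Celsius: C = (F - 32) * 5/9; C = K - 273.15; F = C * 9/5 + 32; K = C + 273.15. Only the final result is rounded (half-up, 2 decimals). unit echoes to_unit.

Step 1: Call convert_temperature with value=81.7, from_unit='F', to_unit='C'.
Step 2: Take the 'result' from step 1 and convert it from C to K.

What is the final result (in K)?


Step 1: convert_temperature(value=81.7, from_unit=F, to_unit=C)
  To C: (81.7 - 32) * 5/9 = 27.611111
  Target is C: 27.611111
  Round to 2 decimals: 27.61
  -> result = 27.61 C
Step 2: convert_temperature(value=27.61, from_unit=C, to_unit=K)
  Input already in C: 27.61
  To K: 27.61 + 273.15 = 300.76
  Round to 2 decimals: 300.76
  -> result = 300.76 K
300.76 K


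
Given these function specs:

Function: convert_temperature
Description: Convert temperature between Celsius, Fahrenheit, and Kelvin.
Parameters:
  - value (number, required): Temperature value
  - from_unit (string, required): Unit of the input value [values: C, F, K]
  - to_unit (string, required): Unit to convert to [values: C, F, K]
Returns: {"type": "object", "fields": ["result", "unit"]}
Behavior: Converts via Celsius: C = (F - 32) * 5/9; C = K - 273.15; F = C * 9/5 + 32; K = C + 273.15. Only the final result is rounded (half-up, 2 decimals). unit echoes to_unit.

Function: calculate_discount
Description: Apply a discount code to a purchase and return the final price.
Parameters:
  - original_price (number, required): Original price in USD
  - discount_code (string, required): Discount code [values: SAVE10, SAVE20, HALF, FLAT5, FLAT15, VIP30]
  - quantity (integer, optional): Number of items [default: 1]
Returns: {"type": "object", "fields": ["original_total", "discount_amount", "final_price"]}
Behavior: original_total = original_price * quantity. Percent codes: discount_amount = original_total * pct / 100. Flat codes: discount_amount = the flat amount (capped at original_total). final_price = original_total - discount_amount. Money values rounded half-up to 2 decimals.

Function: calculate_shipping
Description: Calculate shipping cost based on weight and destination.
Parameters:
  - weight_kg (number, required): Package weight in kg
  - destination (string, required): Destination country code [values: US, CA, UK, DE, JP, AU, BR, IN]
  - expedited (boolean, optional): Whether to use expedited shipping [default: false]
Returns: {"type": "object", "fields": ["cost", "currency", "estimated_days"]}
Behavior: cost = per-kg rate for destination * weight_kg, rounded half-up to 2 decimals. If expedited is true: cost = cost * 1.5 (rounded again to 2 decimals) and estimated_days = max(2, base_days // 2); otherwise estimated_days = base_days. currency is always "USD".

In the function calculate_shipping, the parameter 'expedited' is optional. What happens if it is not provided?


The calculate_shipping spec declares:
  - expedited (boolean, optional): Whether to use expedited shipping [default: false]
It defaults to false


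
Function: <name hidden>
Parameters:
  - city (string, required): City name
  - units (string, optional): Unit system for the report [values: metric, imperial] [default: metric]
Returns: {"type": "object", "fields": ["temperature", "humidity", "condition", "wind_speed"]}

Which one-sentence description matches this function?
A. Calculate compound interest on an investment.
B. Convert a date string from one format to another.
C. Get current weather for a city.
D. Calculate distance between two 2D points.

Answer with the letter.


Parameters city, units and return ["temperature", "humidity", "condition", "wind_speed"] fit: Get current weather for a city.
C


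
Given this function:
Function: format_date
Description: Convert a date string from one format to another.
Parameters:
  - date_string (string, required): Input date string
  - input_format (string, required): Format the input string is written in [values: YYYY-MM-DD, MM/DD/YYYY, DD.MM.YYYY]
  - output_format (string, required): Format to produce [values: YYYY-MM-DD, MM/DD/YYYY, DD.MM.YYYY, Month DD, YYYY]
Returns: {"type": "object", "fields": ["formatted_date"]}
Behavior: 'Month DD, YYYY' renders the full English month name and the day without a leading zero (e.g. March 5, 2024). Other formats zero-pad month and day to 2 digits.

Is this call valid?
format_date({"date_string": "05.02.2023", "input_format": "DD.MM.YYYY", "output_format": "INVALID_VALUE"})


Checking parameter values...
Parameter 'output_format' has value 'INVALID_VALUE' not in allowed: YYYY-MM-DD, MM/DD/YYYY, DD.MM.YYYY, Month DD, YYYY
Invalid - 'output_format' must be one of YYYY-MM-DD, MM/DD/YYYY, DD.MM.YYYY, Month DD, YYYY


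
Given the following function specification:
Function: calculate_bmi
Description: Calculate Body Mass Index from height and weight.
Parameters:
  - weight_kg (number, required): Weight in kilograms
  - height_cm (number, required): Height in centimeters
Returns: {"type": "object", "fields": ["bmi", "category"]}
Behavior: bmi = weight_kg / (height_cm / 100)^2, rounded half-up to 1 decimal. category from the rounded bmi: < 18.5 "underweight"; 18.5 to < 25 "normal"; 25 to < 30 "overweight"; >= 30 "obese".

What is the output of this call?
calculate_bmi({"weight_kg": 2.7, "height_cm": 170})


height_m = 170 / 100 = 1.7
bmi = 2.7 / 1.7^2 = 2.7 / 2.89 = 0.934256 -> 0.9
0.9 < 18.5 -> underweight
Output:
{"bmi": 0.9, "category": "underweight"}


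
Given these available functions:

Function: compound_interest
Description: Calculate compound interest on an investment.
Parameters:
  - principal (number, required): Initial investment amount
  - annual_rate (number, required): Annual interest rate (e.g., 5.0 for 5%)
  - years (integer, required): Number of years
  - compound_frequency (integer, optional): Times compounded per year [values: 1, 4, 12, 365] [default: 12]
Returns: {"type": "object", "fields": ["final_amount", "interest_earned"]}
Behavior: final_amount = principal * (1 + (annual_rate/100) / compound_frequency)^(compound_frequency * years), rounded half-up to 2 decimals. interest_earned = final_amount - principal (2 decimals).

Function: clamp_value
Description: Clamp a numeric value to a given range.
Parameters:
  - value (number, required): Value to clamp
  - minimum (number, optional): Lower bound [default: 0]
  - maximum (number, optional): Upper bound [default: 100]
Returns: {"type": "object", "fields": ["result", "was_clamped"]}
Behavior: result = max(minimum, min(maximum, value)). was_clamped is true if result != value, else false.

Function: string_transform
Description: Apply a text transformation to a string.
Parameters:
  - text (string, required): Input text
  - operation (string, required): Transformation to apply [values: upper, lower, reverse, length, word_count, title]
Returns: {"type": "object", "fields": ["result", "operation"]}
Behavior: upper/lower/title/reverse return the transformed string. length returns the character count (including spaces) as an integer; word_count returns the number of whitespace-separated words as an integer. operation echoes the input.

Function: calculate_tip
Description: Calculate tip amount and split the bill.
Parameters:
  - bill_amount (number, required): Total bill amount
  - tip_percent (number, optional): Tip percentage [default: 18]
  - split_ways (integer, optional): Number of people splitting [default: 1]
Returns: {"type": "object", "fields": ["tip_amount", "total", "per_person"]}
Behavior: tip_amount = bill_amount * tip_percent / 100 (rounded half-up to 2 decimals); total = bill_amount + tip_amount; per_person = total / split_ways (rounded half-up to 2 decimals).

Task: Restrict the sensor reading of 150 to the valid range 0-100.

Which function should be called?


The task needs a function whose description is: Clamp a numeric value to a given range.
clamp_value


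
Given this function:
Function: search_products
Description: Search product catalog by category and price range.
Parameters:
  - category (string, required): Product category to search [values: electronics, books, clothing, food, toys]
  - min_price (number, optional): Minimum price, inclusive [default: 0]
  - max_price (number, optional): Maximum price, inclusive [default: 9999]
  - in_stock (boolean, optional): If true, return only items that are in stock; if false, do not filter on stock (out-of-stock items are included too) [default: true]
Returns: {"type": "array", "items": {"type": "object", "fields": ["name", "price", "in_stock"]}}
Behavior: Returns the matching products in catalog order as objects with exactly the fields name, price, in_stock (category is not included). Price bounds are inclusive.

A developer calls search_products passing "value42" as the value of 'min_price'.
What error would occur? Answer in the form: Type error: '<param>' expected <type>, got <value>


Spec: 'min_price' is declared as number; "value42" is a string.
Type error: 'min_price' expected number, got "value42"


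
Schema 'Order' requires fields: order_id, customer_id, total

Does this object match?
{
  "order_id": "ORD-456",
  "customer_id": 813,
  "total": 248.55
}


Checking required fields... All present.
Valid - all required fields present


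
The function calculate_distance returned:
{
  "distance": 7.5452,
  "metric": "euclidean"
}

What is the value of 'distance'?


7.5452


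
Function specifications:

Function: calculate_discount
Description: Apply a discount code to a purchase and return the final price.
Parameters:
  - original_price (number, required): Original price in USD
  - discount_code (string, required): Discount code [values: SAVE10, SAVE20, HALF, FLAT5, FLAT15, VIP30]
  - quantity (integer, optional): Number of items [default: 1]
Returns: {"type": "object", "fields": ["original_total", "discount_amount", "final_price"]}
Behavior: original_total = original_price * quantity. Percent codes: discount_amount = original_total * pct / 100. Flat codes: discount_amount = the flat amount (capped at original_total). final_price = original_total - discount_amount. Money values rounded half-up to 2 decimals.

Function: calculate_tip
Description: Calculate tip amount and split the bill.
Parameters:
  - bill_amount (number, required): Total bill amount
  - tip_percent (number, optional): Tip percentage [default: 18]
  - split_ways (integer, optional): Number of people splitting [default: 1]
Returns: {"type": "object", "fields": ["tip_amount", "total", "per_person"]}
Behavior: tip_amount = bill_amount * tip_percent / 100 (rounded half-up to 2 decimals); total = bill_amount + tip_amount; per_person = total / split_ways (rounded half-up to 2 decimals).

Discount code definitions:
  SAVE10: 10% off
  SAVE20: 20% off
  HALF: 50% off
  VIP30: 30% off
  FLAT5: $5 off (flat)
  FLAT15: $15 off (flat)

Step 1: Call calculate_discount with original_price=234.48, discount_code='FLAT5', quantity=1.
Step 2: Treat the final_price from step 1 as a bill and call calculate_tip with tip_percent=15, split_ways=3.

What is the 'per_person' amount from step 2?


Step 1: calculate_discount(original_price=234.48, discount_code=FLAT5, quantity=1)
  original_total = 234.48 * 1 = 234.48
  FLAT5 = $5 flat: discount_amount = min(5.00, 234.48) = 5.00
  final_price = 234.48 - 5.00 = 229.48
  -> final_price = 229.48
Step 2: calculate_tip(bill_amount=229.48, tip_percent=15, split_ways=3)
  tip_amount = 229.48 * 15/100 = 34.422 -> 34.42
  total = 229.48 + 34.42 = 263.90
  per_person = 263.90 / 3 = 87.966667 -> 87.97
  -> per_person = 87.97
$87.97


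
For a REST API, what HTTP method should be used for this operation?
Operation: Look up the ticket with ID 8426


GET = read, POST = create, PUT = update/replace, DELETE = remove
This operation is a read.
GET


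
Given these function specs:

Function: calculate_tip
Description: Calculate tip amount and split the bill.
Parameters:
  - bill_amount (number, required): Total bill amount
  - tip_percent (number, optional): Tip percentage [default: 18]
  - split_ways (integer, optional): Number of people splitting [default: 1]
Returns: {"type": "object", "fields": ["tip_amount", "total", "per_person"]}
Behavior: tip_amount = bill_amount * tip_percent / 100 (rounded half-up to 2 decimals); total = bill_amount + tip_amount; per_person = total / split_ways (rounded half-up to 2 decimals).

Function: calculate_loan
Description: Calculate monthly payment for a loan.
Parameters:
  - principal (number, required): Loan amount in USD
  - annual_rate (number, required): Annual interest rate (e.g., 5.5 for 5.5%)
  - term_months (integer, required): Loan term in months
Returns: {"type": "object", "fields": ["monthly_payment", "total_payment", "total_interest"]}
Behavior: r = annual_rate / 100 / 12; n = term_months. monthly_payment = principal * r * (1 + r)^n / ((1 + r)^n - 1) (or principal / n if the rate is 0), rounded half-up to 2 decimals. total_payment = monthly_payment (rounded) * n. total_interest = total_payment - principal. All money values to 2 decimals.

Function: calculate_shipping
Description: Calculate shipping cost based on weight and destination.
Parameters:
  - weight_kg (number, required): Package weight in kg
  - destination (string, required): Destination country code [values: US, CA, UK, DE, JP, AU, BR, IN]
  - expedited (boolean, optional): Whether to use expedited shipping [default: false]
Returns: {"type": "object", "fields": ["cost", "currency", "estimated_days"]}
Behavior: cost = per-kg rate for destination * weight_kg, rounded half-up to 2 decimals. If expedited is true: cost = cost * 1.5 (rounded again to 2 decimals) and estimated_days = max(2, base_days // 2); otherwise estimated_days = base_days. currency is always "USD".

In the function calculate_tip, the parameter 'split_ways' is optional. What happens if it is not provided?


The calculate_tip spec declares:
  - split_ways (integer, optional): Number of people splitting [default: 1]
It defaults to 1
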